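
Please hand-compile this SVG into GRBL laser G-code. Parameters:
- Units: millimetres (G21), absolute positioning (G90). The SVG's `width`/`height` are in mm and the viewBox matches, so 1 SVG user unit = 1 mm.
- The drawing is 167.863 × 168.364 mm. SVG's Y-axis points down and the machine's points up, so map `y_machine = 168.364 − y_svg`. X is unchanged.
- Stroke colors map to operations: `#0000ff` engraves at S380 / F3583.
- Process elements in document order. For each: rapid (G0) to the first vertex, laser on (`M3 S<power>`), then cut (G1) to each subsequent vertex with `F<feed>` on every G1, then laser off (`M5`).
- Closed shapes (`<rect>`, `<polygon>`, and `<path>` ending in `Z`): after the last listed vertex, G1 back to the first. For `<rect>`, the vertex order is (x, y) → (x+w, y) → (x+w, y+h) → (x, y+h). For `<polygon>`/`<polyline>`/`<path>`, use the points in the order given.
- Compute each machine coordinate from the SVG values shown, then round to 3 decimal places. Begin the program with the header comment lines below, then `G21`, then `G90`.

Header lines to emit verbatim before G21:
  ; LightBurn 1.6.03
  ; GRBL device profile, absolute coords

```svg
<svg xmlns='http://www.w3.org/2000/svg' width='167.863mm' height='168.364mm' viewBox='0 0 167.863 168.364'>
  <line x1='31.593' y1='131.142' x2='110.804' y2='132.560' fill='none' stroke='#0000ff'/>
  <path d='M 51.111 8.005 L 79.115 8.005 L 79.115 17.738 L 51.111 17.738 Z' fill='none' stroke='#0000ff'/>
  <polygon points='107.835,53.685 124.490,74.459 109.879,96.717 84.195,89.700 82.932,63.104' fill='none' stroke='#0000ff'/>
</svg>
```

; LightBurn 1.6.03
; GRBL device profile, absolute coords
G21
G90
G0 X31.593 Y37.222
M3 S380
G1 X110.804 Y35.804 F3583
M5
G0 X51.111 Y160.359
M3 S380
G1 X79.115 Y160.359 F3583
G1 X79.115 Y150.626 F3583
G1 X51.111 Y150.626 F3583
G1 X51.111 Y160.359 F3583
M5
G0 X107.835 Y114.679
M3 S380
G1 X124.490 Y93.905 F3583
G1 X109.879 Y71.647 F3583
G1 X84.195 Y78.664 F3583
G1 X82.932 Y105.260 F3583
G1 X107.835 Y114.679 F3583
M5

Since the viewBox matches the mm dimensions, user units are millimetres directly. The only transform is the Y-flip y_m = 168.364 − y_svg.

Shape 1 is a line segment drawn with `<line>`. Its stroke #0000ff means engrave at S380, F3583. After flipping Y the toolpath is (31.593,37.222) → (110.804,35.804).

Shape 2 is a rectangle drawn with `<path>`. Its stroke #0000ff means engrave at S380, F3583. After flipping Y the toolpath is (51.111,160.359) → (79.115,160.359) → (79.115,150.626) → (51.111,150.626) → (51.111,160.359), returning to the start.

Shape 3 is a regular polygon drawn with `<polygon>`. Its stroke #0000ff means engrave at S380, F3583. After flipping Y the toolpath is (107.835,114.679) → (124.490,93.905) → (109.879,71.647) → (84.195,78.664) → (82.932,105.260) → (107.835,114.679), returning to the start.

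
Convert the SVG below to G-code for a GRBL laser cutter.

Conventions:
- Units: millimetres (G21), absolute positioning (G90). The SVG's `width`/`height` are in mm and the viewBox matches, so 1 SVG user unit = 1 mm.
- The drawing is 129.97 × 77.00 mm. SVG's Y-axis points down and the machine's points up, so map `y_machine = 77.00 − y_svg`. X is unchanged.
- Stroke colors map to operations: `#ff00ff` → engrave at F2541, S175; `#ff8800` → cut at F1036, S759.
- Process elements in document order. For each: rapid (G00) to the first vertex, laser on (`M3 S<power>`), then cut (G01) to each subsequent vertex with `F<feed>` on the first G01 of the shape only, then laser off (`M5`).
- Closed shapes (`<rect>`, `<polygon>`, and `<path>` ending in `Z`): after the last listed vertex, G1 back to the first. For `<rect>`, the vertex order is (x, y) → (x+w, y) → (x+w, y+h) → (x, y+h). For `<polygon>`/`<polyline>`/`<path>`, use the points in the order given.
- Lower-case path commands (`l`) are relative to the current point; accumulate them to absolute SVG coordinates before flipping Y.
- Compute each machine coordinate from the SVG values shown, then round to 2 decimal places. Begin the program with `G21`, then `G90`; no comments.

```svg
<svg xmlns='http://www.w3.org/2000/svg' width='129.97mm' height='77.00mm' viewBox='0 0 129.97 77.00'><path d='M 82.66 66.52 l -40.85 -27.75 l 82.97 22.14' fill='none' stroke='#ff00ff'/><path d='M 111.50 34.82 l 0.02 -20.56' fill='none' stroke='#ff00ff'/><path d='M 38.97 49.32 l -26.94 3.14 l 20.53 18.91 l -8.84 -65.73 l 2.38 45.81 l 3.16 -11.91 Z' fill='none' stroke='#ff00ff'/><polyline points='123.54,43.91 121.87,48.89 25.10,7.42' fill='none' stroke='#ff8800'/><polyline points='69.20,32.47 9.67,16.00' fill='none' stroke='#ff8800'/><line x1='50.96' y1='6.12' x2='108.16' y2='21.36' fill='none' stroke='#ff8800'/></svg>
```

G21
G90
G00 X82.66 Y10.48
M3 S175
G01 X41.81 Y38.23 F2541
G01 X124.78 Y16.09
M5
G00 X111.50 Y42.18
M3 S175
G01 X111.52 Y62.74 F2541
M5
G00 X38.97 Y27.68
M3 S175
G01 X12.03 Y24.54 F2541
G01 X32.56 Y5.63
G01 X23.72 Y71.36
G01 X26.10 Y25.55
G01 X29.26 Y37.46
G01 X38.97 Y27.68
M5
G00 X123.54 Y33.09
M3 S759
G01 X121.87 Y28.11 F1036
G01 X25.10 Y69.58
M5
G00 X69.20 Y44.53
M3 S759
G01 X9.67 Y61.00 F1036
M5
G00 X50.96 Y70.88
M3 S759
G01 X108.16 Y55.64 F1036
M5

viewBox `0 0 129.97 77.00` with mm width/height → 1 unit = 1 mm. Flip: y_m = 77.00 − y_svg.

**Shape 1** — `<path>` open polyline, stroke `#ff00ff` → engrave (S175, F2541). Machine vertices: (82.66,10.48) → (41.81,38.23) → (124.78,16.09). Open path.

**Shape 2** — `<path>` line segment, stroke `#ff00ff` → engrave (S175, F2541). Machine vertices: (111.50,42.18) → (111.52,62.74). Open path.

**Shape 3** — `<path>` closed polygon, stroke `#ff00ff` → engrave (S175, F2541). Machine vertices: (38.97,27.68) → (12.03,24.54) → (32.56,5.63) → (23.72,71.36) → (26.10,25.55) → (29.26,37.46) → (38.97,27.68). Closed: final G1 returns to the first vertex.

**Shape 4** — `<polyline>` open polyline, stroke `#ff8800` → cut (S759, F1036). Machine vertices: (123.54,33.09) → (121.87,28.11) → (25.10,69.58). Open path.

**Shape 5** — `<polyline>` line segment, stroke `#ff8800` → cut (S759, F1036). Machine vertices: (69.20,44.53) → (9.67,61.00). Open path.

**Shape 6** — `<line>` line segment, stroke `#ff8800` → cut (S759, F1036). Machine vertices: (50.96,70.88) → (108.16,55.64). Open path.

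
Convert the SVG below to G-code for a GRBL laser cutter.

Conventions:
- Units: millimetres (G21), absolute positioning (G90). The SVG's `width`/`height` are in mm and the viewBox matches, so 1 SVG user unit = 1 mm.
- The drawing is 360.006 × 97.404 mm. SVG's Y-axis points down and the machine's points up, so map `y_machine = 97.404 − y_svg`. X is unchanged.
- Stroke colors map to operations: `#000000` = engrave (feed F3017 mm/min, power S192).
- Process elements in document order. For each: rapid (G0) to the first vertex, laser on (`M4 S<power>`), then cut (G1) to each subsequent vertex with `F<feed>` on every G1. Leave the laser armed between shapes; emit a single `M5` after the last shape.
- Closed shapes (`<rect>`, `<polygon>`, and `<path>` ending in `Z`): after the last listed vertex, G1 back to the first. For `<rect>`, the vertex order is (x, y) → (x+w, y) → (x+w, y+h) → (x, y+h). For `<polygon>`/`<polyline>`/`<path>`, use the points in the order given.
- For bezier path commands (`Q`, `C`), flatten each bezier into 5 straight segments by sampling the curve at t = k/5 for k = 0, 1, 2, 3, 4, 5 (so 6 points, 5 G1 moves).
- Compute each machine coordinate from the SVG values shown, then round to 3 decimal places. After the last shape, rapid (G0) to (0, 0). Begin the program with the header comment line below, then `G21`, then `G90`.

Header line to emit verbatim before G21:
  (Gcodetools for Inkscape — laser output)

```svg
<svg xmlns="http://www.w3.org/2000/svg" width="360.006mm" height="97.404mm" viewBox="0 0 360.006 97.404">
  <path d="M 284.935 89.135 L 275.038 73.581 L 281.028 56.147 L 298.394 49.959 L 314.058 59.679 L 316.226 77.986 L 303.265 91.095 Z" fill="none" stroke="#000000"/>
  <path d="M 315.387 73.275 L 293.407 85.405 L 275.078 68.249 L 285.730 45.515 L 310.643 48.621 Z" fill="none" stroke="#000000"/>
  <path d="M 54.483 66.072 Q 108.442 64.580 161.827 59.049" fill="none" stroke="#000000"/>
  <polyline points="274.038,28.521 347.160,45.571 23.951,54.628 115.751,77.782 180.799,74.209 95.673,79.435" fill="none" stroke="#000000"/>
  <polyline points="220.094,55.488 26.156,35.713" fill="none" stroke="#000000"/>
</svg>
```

Since the viewBox matches the mm dimensions, user units are millimetres directly. The only transform is the Y-flip y_m = 97.404 − y_svg.

Shape 1 is a regular polygon drawn with `<path>`. Its stroke #000000 means engrave at S192, F3017. After flipping Y the toolpath is (284.935,8.269) → (275.038,23.823) → (281.028,41.257) → (298.394,47.445) → (314.058,37.725) → (316.226,19.418) → (303.265,6.309) → (284.935,8.269), returning to the start.

Shape 2 is a regular polygon drawn with `<path>`. Its stroke #000000 means engrave at S192, F3017. After flipping Y the toolpath is (315.387,24.129) → (293.407,11.999) → (275.078,29.155) → (285.730,51.889) → (310.643,48.783) → (315.387,24.129), returning to the start.

Shape 3 is a quadratic bezier drawn with `<path>`. Its stroke #000000 means engrave at S192, F3017. After flipping Y the toolpath is (54.483,31.332) → (76.044,32.090) → (97.558,33.172) → (119.027,34.576) → (140.450,36.304) → (161.827,38.355).

Shape 4 is a open polyline drawn with `<polyline>`. Its stroke #000000 means engrave at S192, F3017. After flipping Y the toolpath is (274.038,68.883) → (347.160,51.833) → (23.951,42.776) → (115.751,19.622) → (180.799,23.195) → (95.673,17.969).

Shape 5 is a line segment drawn with `<polyline>`. Its stroke #000000 means engrave at S192, F3017. After flipping Y the toolpath is (220.094,41.916) → (26.156,61.691).

(Gcodetools for Inkscape — laser output)
G21
G90
G0 X284.935 Y8.269
M4 S192
G1 X275.038 Y23.823 F3017
G1 X281.028 Y41.257 F3017
G1 X298.394 Y47.445 F3017
G1 X314.058 Y37.725 F3017
G1 X316.226 Y19.418 F3017
G1 X303.265 Y6.309 F3017
G1 X284.935 Y8.269 F3017
G0 X315.387 Y24.129
M4 S192
G1 X293.407 Y11.999 F3017
G1 X275.078 Y29.155 F3017
G1 X285.730 Y51.889 F3017
G1 X310.643 Y48.783 F3017
G1 X315.387 Y24.129 F3017
G0 X54.483 Y31.332
M4 S192
G1 X76.044 Y32.090 F3017
G1 X97.558 Y33.172 F3017
G1 X119.027 Y34.576 F3017
G1 X140.450 Y36.304 F3017
G1 X161.827 Y38.355 F3017
G0 X274.038 Y68.883
M4 S192
G1 X347.160 Y51.833 F3017
G1 X23.951 Y42.776 F3017
G1 X115.751 Y19.622 F3017
G1 X180.799 Y23.195 F3017
G1 X95.673 Y17.969 F3017
G0 X220.094 Y41.916
M4 S192
G1 X26.156 Y61.691 F3017
M5
G0 X0.000 Y0.000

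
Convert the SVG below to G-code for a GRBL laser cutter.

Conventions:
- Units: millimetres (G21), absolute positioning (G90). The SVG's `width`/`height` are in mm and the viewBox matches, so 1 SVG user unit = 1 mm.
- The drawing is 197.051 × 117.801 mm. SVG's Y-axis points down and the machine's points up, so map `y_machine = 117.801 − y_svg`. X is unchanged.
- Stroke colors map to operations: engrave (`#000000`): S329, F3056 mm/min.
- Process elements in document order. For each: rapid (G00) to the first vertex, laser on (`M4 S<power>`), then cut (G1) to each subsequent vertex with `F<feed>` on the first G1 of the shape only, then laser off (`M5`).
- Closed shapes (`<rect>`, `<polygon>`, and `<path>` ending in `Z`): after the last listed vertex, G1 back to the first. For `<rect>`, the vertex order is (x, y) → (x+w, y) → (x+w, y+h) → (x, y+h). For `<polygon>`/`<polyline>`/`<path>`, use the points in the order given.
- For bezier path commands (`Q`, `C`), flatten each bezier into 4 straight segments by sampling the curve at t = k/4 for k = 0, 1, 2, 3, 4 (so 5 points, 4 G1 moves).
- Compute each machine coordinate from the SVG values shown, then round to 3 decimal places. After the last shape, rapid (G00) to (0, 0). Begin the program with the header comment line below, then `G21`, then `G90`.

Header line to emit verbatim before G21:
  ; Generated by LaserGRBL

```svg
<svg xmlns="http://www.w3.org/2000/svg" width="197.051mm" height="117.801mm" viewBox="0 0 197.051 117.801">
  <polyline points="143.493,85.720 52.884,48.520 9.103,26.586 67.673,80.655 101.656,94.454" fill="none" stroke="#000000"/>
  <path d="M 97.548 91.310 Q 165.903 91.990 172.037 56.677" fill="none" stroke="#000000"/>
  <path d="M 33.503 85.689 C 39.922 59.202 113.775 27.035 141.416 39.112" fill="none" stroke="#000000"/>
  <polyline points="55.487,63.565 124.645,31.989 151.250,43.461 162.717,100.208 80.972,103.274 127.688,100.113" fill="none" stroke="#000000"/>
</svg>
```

; Generated by LaserGRBL
G21
G90
G00 X143.493 Y32.081
M4 S329
G1 X52.884 Y69.281 F3056
G1 X9.103 Y91.215
G1 X67.673 Y37.146
G1 X101.656 Y23.347
M5
G00 X97.548 Y26.491
M4 S329
G1 X127.837 Y28.401 F3056
G1 X150.348 Y34.809
G1 X165.081 Y45.717
G1 X172.037 Y61.124
M5
G00 X33.503 Y32.112
M4 S329
G1 X49.185 Y52.262 F3056
G1 X79.501 Y69.862
G1 X113.796 Y80.231
G1 X141.416 Y78.689
M5
G00 X55.487 Y54.236
M4 S329
G1 X124.645 Y85.812 F3056
G1 X151.250 Y74.340
G1 X162.717 Y17.593
G1 X80.972 Y14.527
G1 X127.688 Y17.688
M5
G00 X0.000 Y0.000

viewBox `0 0 197.051 117.801` with mm width/height → 1 unit = 1 mm. Flip: y_m = 117.801 − y_svg.

**Shape 1** — `<polyline>` open polyline, stroke `#000000` → engrave (S329, F3056). Machine vertices: (143.493,32.081) → (52.884,69.281) → (9.103,91.215) → (67.673,37.146) → (101.656,23.347). Open path.

**Shape 2** — `<path>` quadratic bezier, stroke `#000000` → engrave (S329, F3056). Control points (SVG): P0=(97.548,91.310), P1=(165.903,91.990), P2=(172.037,56.677); sampled at t=k/4. Machine vertices: (97.548,26.491) → (127.837,28.401) → (150.348,34.809) → (165.081,45.717) → (172.037,61.124). Open path.

**Shape 3** — `<path>` cubic bezier, stroke `#000000` → engrave (S329, F3056). Control points (SVG): P0=(33.503,85.689), P1=(39.922,59.202), P2=(113.775,27.035), P3=(141.416,39.112); sampled at t=k/4. Machine vertices: (33.503,32.112) → (49.185,52.262) → (79.501,69.862) → (113.796,80.231) → (141.416,78.689). Open path.

**Shape 4** — `<polyline>` open polyline, stroke `#000000` → engrave (S329, F3056). Machine vertices: (55.487,54.236) → (124.645,85.812) → (151.250,74.340) → (162.717,17.593) → (80.972,14.527) → (127.688,17.688). Open path.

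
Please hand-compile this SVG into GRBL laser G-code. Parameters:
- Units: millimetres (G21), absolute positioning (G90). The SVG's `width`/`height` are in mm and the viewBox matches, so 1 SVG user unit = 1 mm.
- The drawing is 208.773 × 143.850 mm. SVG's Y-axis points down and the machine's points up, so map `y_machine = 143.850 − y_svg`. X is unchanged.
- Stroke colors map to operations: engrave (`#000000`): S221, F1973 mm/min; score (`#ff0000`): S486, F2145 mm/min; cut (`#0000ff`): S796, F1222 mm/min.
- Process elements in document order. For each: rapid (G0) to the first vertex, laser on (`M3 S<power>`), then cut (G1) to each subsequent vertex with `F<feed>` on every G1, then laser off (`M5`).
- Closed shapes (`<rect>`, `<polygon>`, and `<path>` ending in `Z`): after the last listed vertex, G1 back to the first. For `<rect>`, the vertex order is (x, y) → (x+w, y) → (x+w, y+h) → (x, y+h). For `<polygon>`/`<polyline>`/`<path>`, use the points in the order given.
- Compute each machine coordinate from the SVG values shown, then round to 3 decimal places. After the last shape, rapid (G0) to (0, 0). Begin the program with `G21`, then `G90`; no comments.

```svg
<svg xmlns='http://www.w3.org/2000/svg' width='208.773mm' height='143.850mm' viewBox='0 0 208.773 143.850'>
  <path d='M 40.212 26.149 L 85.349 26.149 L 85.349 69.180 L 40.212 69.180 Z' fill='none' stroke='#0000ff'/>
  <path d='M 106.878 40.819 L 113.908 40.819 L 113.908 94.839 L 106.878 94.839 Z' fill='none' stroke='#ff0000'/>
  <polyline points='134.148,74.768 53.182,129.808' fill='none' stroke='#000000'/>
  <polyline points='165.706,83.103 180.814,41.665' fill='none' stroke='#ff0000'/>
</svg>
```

G21
G90
G0 X40.212 Y117.701
M3 S796
G1 X85.349 Y117.701 F1222
G1 X85.349 Y74.670 F1222
G1 X40.212 Y74.670 F1222
G1 X40.212 Y117.701 F1222
M5
G0 X106.878 Y103.031
M3 S486
G1 X113.908 Y103.031 F2145
G1 X113.908 Y49.011 F2145
G1 X106.878 Y49.011 F2145
G1 X106.878 Y103.031 F2145
M5
G0 X134.148 Y69.082
M3 S221
G1 X53.182 Y14.042 F1973
M5
G0 X165.706 Y60.747
M3 S486
G1 X180.814 Y102.185 F2145
M5
G0 X0.000 Y0.000

viewBox `0 0 208.773 143.850` with mm width/height → 1 unit = 1 mm. Flip: y_m = 143.850 − y_svg.

**Shape 1** — `<path>` rectangle, stroke `#0000ff` → cut (S796, F1222). Machine vertices: (40.212,117.701) → (85.349,117.701) → (85.349,74.670) → (40.212,74.670) → (40.212,117.701). Closed: final G1 returns to the first vertex.

**Shape 2** — `<path>` rectangle, stroke `#ff0000` → score (S486, F2145). Machine vertices: (106.878,103.031) → (113.908,103.031) → (113.908,49.011) → (106.878,49.011) → (106.878,103.031). Closed: final G1 returns to the first vertex.

**Shape 3** — `<polyline>` line segment, stroke `#000000` → engrave (S221, F1973). Machine vertices: (134.148,69.082) → (53.182,14.042). Open path.

**Shape 4** — `<polyline>` line segment, stroke `#ff0000` → score (S486, F2145). Machine vertices: (165.706,60.747) → (180.814,102.185). Open path.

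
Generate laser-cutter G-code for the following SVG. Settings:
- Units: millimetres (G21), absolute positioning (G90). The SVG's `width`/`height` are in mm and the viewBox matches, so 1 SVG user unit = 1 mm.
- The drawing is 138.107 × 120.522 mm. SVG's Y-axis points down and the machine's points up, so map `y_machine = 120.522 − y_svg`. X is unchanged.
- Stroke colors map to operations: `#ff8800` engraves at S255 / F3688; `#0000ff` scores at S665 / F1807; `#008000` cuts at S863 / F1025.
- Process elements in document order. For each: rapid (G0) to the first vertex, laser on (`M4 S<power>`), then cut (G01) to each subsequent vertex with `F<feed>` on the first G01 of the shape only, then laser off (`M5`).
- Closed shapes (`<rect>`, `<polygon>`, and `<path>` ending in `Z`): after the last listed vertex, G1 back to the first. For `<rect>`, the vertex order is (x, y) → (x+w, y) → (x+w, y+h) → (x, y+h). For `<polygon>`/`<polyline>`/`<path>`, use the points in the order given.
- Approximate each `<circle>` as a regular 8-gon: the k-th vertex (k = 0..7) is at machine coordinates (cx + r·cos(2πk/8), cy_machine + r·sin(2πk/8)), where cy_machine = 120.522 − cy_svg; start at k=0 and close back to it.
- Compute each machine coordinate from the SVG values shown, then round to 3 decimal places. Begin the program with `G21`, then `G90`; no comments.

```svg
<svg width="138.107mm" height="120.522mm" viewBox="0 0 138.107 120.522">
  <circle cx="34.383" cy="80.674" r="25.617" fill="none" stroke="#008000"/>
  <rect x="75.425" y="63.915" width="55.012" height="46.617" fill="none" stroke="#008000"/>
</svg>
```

1 u = 1 mm; y_m = 120.522 − y.

[1] `<circle>` circle, #008000→cut S863 F1025: (60.000,39.848) → (52.497,57.962) → (34.383,65.465) → (16.269,57.962) → (8.766,39.848) → (16.269,21.734) → (34.383,14.231) → (52.497,21.734) → (60.000,39.848) (closed)

[2] `<rect>` rectangle, #008000→cut S863 F1025: (75.425,56.607) → (130.437,56.607) → (130.437,9.990) → (75.425,9.990) → (75.425,56.607) (closed)

G21
G90
G0 X60.000 Y39.848
M4 S863
G01 X52.497 Y57.962 F1025
G01 X34.383 Y65.465
G01 X16.269 Y57.962
G01 X8.766 Y39.848
G01 X16.269 Y21.734
G01 X34.383 Y14.231
G01 X52.497 Y21.734
G01 X60.000 Y39.848
M5
G0 X75.425 Y56.607
M4 S863
G01 X130.437 Y56.607 F1025
G01 X130.437 Y9.990
G01 X75.425 Y9.990
G01 X75.425 Y56.607
M5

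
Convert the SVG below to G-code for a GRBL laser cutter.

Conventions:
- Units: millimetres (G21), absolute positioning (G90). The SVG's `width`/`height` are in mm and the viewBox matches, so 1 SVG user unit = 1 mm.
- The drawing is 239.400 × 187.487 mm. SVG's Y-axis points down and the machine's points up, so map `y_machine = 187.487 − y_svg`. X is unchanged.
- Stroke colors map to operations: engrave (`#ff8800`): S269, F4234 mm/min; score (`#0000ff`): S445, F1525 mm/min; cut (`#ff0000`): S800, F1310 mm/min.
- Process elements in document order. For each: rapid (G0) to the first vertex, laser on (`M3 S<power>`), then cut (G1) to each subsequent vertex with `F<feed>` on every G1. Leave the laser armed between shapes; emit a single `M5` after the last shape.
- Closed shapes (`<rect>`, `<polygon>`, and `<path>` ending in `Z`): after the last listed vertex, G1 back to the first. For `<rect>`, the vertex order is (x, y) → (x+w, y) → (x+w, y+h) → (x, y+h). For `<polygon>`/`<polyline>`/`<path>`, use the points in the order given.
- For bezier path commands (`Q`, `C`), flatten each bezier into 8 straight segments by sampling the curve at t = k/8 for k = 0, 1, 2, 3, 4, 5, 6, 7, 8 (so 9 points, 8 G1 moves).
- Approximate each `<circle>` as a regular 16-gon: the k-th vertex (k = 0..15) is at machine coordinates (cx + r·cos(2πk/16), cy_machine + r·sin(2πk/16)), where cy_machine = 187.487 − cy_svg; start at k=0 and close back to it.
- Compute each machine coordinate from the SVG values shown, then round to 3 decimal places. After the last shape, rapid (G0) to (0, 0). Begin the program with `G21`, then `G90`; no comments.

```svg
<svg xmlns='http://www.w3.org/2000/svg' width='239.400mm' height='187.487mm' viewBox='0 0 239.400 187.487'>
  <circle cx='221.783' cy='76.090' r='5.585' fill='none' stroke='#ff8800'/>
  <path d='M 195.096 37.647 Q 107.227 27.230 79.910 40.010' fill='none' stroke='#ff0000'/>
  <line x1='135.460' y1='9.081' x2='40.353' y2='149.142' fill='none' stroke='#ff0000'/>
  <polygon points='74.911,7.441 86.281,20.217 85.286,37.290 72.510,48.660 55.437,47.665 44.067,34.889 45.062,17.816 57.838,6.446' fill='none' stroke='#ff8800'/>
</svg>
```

viewBox `0 0 239.400 187.487` with mm width/height → 1 unit = 1 mm. Flip: y_m = 187.487 − y_svg.

**Shape 1** — `<circle>` circle, stroke `#ff8800` → engrave (S269, F4234). Machine vertices: (227.368,111.397) → (226.943,113.534) → (225.732,115.346) → (223.920,116.557) → (221.783,116.982) → (219.646,116.557) → (217.834,115.346) → (216.623,113.534) → (216.198,111.397) → (216.623,109.260) → (217.834,107.448) → (219.646,106.237) → (221.783,105.812) → (223.920,106.237) → (225.732,107.448) → (226.943,109.260) → (227.368,111.397). Closed: final G1 returns to the first vertex.

**Shape 2** — `<path>` quadratic bezier, stroke `#ff0000` → cut (S800, F1310). Control points (SVG): P0=(195.096,37.647), P1=(107.227,27.230), P2=(79.910,40.010); sampled at t=k/8. Machine vertices: (195.096,149.840) → (174.075,152.082) → (154.946,153.599) → (137.709,154.391) → (122.365,154.458) → (108.913,153.800) → (97.353,152.417) → (87.685,150.310) → (79.910,147.477). Open path.

**Shape 3** — `<line>` line segment, stroke `#ff0000` → cut (S800, F1310). Machine vertices: (135.460,178.406) → (40.353,38.345). Open path.

**Shape 4** — `<polygon>` regular polygon, stroke `#ff8800` → engrave (S269, F4234). Machine vertices: (74.911,180.046) → (86.281,167.270) → (85.286,150.197) → (72.510,138.827) → (55.437,139.822) → (44.067,152.598) → (45.062,169.671) → (57.838,181.041) → (74.911,180.046). Closed: final G1 returns to the first vertex.

G21
G90
G0 X227.368 Y111.397
M3 S269
G1 X226.943 Y113.534 F4234
G1 X225.732 Y115.346 F4234
G1 X223.920 Y116.557 F4234
G1 X221.783 Y116.982 F4234
G1 X219.646 Y116.557 F4234
G1 X217.834 Y115.346 F4234
G1 X216.623 Y113.534 F4234
G1 X216.198 Y111.397 F4234
G1 X216.623 Y109.260 F4234
G1 X217.834 Y107.448 F4234
G1 X219.646 Y106.237 F4234
G1 X221.783 Y105.812 F4234
G1 X223.920 Y106.237 F4234
G1 X225.732 Y107.448 F4234
G1 X226.943 Y109.260 F4234
G1 X227.368 Y111.397 F4234
G0 X195.096 Y149.840
M3 S800
G1 X174.075 Y152.082 F1310
G1 X154.946 Y153.599 F1310
G1 X137.709 Y154.391 F1310
G1 X122.365 Y154.458 F1310
G1 X108.913 Y153.800 F1310
G1 X97.353 Y152.417 F1310
G1 X87.685 Y150.310 F1310
G1 X79.910 Y147.477 F1310
G0 X135.460 Y178.406
M3 S800
G1 X40.353 Y38.345 F1310
G0 X74.911 Y180.046
M3 S269
G1 X86.281 Y167.270 F4234
G1 X85.286 Y150.197 F4234
G1 X72.510 Y138.827 F4234
G1 X55.437 Y139.822 F4234
G1 X44.067 Y152.598 F4234
G1 X45.062 Y169.671 F4234
G1 X57.838 Y181.041 F4234
G1 X74.911 Y180.046 F4234
M5
G0 X0.000 Y0.000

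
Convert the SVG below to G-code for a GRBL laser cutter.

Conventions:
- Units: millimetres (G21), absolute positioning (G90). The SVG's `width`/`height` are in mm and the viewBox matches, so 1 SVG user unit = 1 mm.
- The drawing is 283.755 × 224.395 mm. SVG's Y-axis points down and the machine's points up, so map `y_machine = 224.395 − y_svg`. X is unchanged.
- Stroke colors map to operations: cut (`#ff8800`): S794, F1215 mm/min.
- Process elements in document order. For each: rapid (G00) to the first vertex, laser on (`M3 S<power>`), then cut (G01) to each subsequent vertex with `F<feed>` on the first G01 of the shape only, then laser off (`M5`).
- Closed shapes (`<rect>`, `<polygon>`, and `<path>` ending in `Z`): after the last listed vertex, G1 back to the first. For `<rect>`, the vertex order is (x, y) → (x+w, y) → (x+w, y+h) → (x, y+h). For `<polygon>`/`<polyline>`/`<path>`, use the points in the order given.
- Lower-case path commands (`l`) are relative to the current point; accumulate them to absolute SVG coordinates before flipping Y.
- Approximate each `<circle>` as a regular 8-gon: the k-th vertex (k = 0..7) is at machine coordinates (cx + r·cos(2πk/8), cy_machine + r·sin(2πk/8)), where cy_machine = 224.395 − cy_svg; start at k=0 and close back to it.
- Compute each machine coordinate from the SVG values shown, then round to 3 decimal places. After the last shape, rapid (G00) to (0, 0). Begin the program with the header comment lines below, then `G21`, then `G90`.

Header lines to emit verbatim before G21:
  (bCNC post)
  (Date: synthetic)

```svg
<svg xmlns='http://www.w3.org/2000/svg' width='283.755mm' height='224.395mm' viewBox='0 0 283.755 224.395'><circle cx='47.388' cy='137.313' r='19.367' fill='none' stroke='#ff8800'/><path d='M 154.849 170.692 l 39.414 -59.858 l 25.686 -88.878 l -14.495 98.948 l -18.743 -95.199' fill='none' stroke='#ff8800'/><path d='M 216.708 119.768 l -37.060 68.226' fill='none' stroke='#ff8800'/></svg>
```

Since the viewBox matches the mm dimensions, user units are millimetres directly. The only transform is the Y-flip y_m = 224.395 − y_svg.

Shape 1 is a circle drawn with `<circle>`. Its stroke #ff8800 means cut at S794, F1215. After flipping Y the toolpath is (66.755,87.082) → (61.083,100.777) → (47.388,106.449) → (33.693,100.777) → (28.021,87.082) → (33.693,73.387) → (47.388,67.715) → (61.083,73.387) → (66.755,87.082), returning to the start.

Shape 2 is a open polyline drawn with `<path>`. Its stroke #ff8800 means cut at S794, F1215. After flipping Y the toolpath is (154.849,53.703) → (194.263,113.561) → (219.949,202.439) → (205.454,103.491) → (186.711,198.690).

Shape 3 is a line segment drawn with `<path>`. Its stroke #ff8800 means cut at S794, F1215. After flipping Y the toolpath is (216.708,104.627) → (179.648,36.401).

(bCNC post)
(Date: synthetic)
G21
G90
G00 X66.755 Y87.082
M3 S794
G01 X61.083 Y100.777 F1215
G01 X47.388 Y106.449
G01 X33.693 Y100.777
G01 X28.021 Y87.082
G01 X33.693 Y73.387
G01 X47.388 Y67.715
G01 X61.083 Y73.387
G01 X66.755 Y87.082
M5
G00 X154.849 Y53.703
M3 S794
G01 X194.263 Y113.561 F1215
G01 X219.949 Y202.439
G01 X205.454 Y103.491
G01 X186.711 Y198.690
M5
G00 X216.708 Y104.627
M3 S794
G01 X179.648 Y36.401 F1215
M5
G00 X0.000 Y0.000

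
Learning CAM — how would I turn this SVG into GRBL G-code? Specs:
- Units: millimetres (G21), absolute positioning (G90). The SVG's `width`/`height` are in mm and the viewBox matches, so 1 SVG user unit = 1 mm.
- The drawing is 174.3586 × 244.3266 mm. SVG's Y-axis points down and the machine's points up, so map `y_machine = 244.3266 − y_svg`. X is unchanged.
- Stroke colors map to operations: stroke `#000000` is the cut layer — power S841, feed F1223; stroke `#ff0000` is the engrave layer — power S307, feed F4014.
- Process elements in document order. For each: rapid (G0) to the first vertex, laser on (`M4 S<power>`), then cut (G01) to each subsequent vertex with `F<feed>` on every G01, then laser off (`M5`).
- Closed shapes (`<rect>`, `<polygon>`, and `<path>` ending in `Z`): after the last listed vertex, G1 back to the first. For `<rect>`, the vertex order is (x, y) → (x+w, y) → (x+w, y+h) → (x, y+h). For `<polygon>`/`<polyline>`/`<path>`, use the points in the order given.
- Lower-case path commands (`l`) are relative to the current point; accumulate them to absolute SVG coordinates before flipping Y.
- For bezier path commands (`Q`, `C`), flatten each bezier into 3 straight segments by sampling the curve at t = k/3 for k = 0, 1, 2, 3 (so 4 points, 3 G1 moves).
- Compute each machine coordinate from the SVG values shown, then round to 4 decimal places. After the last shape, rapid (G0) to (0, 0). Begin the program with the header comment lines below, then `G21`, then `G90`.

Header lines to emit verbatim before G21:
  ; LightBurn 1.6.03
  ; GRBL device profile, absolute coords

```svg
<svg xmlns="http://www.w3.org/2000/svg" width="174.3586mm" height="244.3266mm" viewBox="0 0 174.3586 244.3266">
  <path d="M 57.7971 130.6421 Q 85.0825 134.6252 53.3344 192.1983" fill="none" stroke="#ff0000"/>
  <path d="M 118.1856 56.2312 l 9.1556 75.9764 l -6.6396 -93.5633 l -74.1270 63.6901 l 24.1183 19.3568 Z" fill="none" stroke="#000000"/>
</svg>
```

; LightBurn 1.6.03
; GRBL device profile, absolute coords
G21
G90
G0 X57.7971 Y113.6845
M4 S307
G01 X69.4281 Y105.0747 F4014
G01 X67.9405 Y84.5559 F4014
G01 X53.3344 Y52.1283 F4014
M5
G0 X118.1856 Y188.0954
M4 S841
G01 X127.3412 Y112.1190 F1223
G01 X120.7016 Y205.6823 F1223
G01 X46.5746 Y141.9922 F1223
G01 X70.6929 Y122.6354 F1223
G01 X118.1856 Y188.0954 F1223
M5
G0 X0.0000 Y0.0000

1 u = 1 mm; y_m = 244.3266 − y.

[1] `<path>` quadratic bezier, #ff0000→engrave S307 F4014: (57.7971,113.6845) → (69.4281,105.0747) → (67.9405,84.5559) → (53.3344,52.1283)

[2] `<path>` closed polygon, #000000→cut S841 F1223: (118.1856,188.0954) → (127.3412,112.1190) → (120.7016,205.6823) → (46.5746,141.9922) → (70.6929,122.6354) → (118.1856,188.0954) (closed)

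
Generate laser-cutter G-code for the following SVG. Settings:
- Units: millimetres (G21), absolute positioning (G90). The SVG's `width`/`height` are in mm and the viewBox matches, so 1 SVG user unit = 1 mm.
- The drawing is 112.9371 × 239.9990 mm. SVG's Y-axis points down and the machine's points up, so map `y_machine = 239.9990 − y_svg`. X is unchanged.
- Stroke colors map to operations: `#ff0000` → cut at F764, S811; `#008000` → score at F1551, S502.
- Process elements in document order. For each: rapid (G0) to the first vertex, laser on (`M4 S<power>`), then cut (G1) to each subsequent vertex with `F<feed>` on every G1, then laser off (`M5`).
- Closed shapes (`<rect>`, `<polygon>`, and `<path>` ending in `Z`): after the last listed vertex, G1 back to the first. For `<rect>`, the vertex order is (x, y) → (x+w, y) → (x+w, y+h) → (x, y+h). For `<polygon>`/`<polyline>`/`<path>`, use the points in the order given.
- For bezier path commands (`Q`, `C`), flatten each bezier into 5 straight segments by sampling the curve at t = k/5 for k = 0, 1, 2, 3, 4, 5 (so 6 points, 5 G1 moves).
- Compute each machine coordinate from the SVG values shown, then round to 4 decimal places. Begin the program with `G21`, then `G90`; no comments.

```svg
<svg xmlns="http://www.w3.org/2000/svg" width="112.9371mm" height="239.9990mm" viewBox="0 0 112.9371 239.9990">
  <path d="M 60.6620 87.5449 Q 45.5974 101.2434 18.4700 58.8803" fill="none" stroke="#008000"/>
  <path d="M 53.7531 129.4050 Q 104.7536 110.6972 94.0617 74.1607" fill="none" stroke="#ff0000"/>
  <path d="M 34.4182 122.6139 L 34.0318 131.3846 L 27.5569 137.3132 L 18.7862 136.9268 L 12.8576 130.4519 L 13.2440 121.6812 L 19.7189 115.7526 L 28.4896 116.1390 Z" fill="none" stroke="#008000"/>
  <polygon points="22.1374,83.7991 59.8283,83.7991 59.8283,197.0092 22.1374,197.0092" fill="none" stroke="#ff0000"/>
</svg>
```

G21
G90
G0 X60.6620 Y152.4541
M4 S502
G1 X54.1536 Y149.2172 F1551
G1 X46.6803 Y150.4652 F1551
G1 X38.2419 Y156.1981 F1551
G1 X28.8384 Y166.4159 F1551
G1 X18.4700 Y181.1187 F1551
M5
G0 X53.7531 Y110.5940
M4 S811
G1 X71.6856 Y118.7903 F764
G1 X84.6827 Y128.4128 F764
G1 X92.7444 Y139.4617 F764
G1 X95.8708 Y151.9368 F764
G1 X94.0617 Y165.8383 F764
M5
G0 X34.4182 Y117.3851
M4 S502
G1 X34.0318 Y108.6144 F1551
G1 X27.5569 Y102.6858 F1551
G1 X18.7862 Y103.0722 F1551
G1 X12.8576 Y109.5471 F1551
G1 X13.2440 Y118.3178 F1551
G1 X19.7189 Y124.2464 F1551
G1 X28.4896 Y123.8600 F1551
G1 X34.4182 Y117.3851 F1551
M5
G0 X22.1374 Y156.1999
M4 S811
G1 X59.8283 Y156.1999 F764
G1 X59.8283 Y42.9898 F764
G1 X22.1374 Y42.9898 F764
G1 X22.1374 Y156.1999 F764
M5

viewBox `0 0 112.9371 239.9990` with mm width/height → 1 unit = 1 mm. Flip: y_m = 239.9990 − y_svg.

**Shape 1** — `<path>` quadratic bezier, stroke `#008000` → score (S502, F1551). Control points (SVG): P0=(60.6620,87.5449), P1=(45.5974,101.2434), P2=(18.4700,58.8803); sampled at t=k/5. Machine vertices: (60.6620,152.4541) → (54.1536,149.2172) → (46.6803,150.4652) → (38.2419,156.1981) → (28.8384,166.4159) → (18.4700,181.1187). Open path.

**Shape 2** — `<path>` quadratic bezier, stroke `#ff0000` → cut (S811, F764). Control points (SVG): P0=(53.7531,129.4050), P1=(104.7536,110.6972), P2=(94.0617,74.1607); sampled at t=k/5. Machine vertices: (53.7531,110.5940) → (71.6856,118.7903) → (84.6827,128.4128) → (92.7444,139.4617) → (95.8708,151.9368) → (94.0617,165.8383). Open path.

**Shape 3** — `<path>` regular polygon, stroke `#008000` → score (S502, F1551). Machine vertices: (34.4182,117.3851) → (34.0318,108.6144) → (27.5569,102.6858) → (18.7862,103.0722) → (12.8576,109.5471) → (13.2440,118.3178) → (19.7189,124.2464) → (28.4896,123.8600) → (34.4182,117.3851). Closed: final G1 returns to the first vertex.

**Shape 4** — `<polygon>` rectangle, stroke `#ff0000` → cut (S811, F764). Machine vertices: (22.1374,156.1999) → (59.8283,156.1999) → (59.8283,42.9898) → (22.1374,42.9898) → (22.1374,156.1999). Closed: final G1 returns to the first vertex.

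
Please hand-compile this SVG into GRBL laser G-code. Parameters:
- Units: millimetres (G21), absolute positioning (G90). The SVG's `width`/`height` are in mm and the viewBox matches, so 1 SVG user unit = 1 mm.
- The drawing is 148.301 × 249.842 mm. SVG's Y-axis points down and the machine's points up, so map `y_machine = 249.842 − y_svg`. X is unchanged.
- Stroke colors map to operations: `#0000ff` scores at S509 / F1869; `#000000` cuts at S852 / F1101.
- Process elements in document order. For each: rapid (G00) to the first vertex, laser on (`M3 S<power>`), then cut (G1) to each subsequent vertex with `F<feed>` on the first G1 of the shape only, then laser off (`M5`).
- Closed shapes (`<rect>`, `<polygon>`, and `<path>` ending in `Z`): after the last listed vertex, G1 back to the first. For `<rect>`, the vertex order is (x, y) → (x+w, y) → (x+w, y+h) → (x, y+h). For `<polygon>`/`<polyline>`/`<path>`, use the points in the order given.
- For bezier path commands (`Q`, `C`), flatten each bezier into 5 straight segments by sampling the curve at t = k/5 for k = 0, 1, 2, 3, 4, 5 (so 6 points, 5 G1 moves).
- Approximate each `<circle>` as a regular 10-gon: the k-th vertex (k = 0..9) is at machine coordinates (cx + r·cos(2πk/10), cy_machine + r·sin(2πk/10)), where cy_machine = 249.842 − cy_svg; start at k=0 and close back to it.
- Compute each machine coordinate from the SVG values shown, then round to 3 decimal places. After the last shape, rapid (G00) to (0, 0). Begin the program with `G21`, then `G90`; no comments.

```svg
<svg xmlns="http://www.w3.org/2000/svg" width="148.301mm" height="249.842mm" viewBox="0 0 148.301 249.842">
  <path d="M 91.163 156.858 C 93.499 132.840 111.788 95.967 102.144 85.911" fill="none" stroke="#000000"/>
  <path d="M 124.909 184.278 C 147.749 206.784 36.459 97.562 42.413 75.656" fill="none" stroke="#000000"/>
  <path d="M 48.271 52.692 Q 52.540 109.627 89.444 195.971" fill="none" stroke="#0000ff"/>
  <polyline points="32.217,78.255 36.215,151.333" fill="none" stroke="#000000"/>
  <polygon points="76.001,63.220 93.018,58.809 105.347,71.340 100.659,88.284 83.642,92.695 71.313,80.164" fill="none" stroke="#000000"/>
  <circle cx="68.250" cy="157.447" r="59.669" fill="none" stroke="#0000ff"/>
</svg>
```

G21
G90
G00 X91.163 Y92.984
M3 S852
G1 X94.128 Y108.620 F1101
G1 X98.815 Y125.437
G1 X103.118 Y141.531
G1 X104.930 Y154.997
G1 X102.144 Y163.931
M5
G00 X124.909 Y65.564
M3 S852
G1 X124.528 Y66.115 F1101
G1 X104.023 Y87.767
G1 X75.457 Y120.006
G1 X50.899 Y152.317
G1 X42.413 Y174.186
M5
G00 X48.271 Y197.150
M3 S509
G1 X51.284 Y173.200 F1869
G1 X56.908 Y146.897
G1 X65.142 Y118.241
G1 X75.988 Y87.232
G1 X89.444 Y53.871
M5
G00 X32.217 Y171.587
M3 S852
G1 X36.215 Y98.509 F1101
M5
G00 X76.001 Y186.622
M3 S852
G1 X93.018 Y191.033 F1101
G1 X105.347 Y178.502
G1 X100.659 Y161.558
G1 X83.642 Y157.147
G1 X71.313 Y169.678
G1 X76.001 Y186.622
M5
G00 X127.919 Y92.395
M3 S509
G1 X116.523 Y127.468 F1869
G1 X86.689 Y149.144
G1 X49.811 Y149.144
G1 X19.977 Y127.468
G1 X8.581 Y92.395
G1 X19.977 Y57.322
G1 X49.811 Y35.646
G1 X86.689 Y35.646
G1 X116.523 Y57.322
G1 X127.919 Y92.395
M5
G00 X0.000 Y0.000

1 u = 1 mm; y_m = 249.842 − y.

[1] `<path>` cubic bezier, #000000→cut S852 F1101: (91.163,92.984) → (94.128,108.620) → (98.815,125.437) → (103.118,141.531) → (104.930,154.997) → (102.144,163.931)

[2] `<path>` cubic bezier, #000000→cut S852 F1101: (124.909,65.564) → (124.528,66.115) → (104.023,87.767) → (75.457,120.006) → (50.899,152.317) → (42.413,174.186)

[3] `<path>` quadratic bezier, #0000ff→score S509 F1869: (48.271,197.150) → (51.284,173.200) → (56.908,146.897) → (65.142,118.241) → (75.988,87.232) → (89.444,53.871)

[4] `<polyline>` line segment, #000000→cut S852 F1101: (32.217,171.587) → (36.215,98.509)

[5] `<polygon>` regular polygon, #000000→cut S852 F1101: (76.001,186.622) → (93.018,191.033) → (105.347,178.502) → (100.659,161.558) → (83.642,157.147) → (71.313,169.678) → (76.001,186.622) (closed)

[6] `<circle>` circle, #0000ff→score S509 F1869: (127.919,92.395) → (116.523,127.468) → (86.689,149.144) → (49.811,149.144) → (19.977,127.468) → (8.581,92.395) → (19.977,57.322) → (49.811,35.646) → (86.689,35.646) → (116.523,57.322) → (127.919,92.395) (closed)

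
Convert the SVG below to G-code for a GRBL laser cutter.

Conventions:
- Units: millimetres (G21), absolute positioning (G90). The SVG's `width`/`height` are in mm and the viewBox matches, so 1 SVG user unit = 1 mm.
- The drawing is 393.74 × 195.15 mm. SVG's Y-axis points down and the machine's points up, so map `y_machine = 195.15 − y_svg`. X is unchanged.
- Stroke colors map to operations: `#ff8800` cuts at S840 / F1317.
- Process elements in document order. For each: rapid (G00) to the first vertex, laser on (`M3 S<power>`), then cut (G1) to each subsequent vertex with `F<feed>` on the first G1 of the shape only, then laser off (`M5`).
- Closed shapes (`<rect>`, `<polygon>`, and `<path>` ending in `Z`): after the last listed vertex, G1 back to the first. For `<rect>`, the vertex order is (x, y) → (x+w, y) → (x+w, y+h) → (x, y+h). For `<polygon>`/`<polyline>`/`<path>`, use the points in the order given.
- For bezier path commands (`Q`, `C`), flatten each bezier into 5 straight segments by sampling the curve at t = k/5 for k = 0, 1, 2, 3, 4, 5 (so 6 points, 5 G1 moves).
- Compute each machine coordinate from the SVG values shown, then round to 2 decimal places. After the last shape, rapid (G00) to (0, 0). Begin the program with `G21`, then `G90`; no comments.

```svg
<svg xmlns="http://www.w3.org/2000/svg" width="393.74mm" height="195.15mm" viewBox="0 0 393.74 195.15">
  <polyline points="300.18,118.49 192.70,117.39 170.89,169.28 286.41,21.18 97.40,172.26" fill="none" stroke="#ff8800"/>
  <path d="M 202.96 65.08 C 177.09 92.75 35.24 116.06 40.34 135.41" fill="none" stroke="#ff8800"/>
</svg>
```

1 u = 1 mm; y_m = 195.15 − y.

[1] `<polyline>` open polyline, #ff8800→cut S840 F1317: (300.18,76.66) → (192.70,77.76) → (170.89,25.87) → (286.41,173.97) → (97.40,22.89)

[2] `<path>` cubic bezier, #ff8800→cut S840 F1317: (202.96,130.07) → (175.62,113.99) → (133.07,98.93) → (87.93,84.89) → (52.81,71.83) → (40.34,59.74)

G21
G90
G00 X300.18 Y76.66
M3 S840
G1 X192.70 Y77.76 F1317
G1 X170.89 Y25.87
G1 X286.41 Y173.97
G1 X97.40 Y22.89
M5
G00 X202.96 Y130.07
M3 S840
G1 X175.62 Y113.99 F1317
G1 X133.07 Y98.93
G1 X87.93 Y84.89
G1 X52.81 Y71.83
G1 X40.34 Y59.74
M5
G00 X0.00 Y0.00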